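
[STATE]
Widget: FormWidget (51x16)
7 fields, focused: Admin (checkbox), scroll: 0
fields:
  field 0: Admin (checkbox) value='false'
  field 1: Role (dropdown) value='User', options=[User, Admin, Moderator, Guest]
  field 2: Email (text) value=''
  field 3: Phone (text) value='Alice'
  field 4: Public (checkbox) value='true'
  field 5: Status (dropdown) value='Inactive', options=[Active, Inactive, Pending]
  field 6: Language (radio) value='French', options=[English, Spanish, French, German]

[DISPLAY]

> Admin:      [ ]                                  
  Role:       [User                              ▼]
  Email:      [                                   ]
  Phone:      [Alice                              ]
  Public:     [x]                                  
  Status:     [Inactive                          ▼]
  Language:   ( ) English  ( ) Spanish  (●) French 
                                                   
                                                   
                                                   
                                                   
                                                   
                                                   
                                                   
                                                   
                                                   


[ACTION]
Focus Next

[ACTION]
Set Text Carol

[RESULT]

  Admin:      [ ]                                  
> Role:       [User                              ▼]
  Email:      [                                   ]
  Phone:      [Alice                              ]
  Public:     [x]                                  
  Status:     [Inactive                          ▼]
  Language:   ( ) English  ( ) Spanish  (●) French 
                                                   
                                                   
                                                   
                                                   
                                                   
                                                   
                                                   
                                                   
                                                   


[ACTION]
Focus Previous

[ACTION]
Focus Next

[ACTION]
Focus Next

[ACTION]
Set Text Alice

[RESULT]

  Admin:      [ ]                                  
  Role:       [User                              ▼]
> Email:      [Alice                              ]
  Phone:      [Alice                              ]
  Public:     [x]                                  
  Status:     [Inactive                          ▼]
  Language:   ( ) English  ( ) Spanish  (●) French 
                                                   
                                                   
                                                   
                                                   
                                                   
                                                   
                                                   
                                                   
                                                   


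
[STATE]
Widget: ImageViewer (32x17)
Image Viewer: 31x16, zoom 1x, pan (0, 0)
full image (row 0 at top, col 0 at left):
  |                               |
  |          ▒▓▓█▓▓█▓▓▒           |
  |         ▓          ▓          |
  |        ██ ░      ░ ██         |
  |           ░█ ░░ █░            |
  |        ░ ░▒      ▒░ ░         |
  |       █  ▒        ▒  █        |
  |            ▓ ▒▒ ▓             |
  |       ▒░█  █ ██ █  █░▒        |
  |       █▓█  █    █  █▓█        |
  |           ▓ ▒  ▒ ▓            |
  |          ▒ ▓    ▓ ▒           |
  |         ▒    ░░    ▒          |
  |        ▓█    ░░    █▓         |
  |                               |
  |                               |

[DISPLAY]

                                
          ▒▓▓█▓▓█▓▓▒            
         ▓          ▓           
        ██ ░      ░ ██          
           ░█ ░░ █░             
        ░ ░▒      ▒░ ░          
       █  ▒        ▒  █         
            ▓ ▒▒ ▓              
       ▒░█  █ ██ █  █░▒         
       █▓█  █    █  █▓█         
           ▓ ▒  ▒ ▓             
          ▒ ▓    ▓ ▒            
         ▒    ░░    ▒           
        ▓█    ░░    █▓          
                                
                                
                                


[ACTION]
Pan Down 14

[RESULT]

                                
                                
                                
                                
                                
                                
                                
                                
                                
                                
                                
                                
                                
                                
                                
                                
                                


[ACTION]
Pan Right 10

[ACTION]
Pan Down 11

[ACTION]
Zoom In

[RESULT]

        ▒▒        ░░░░        ▒▒
      ▓▓██        ░░░░        ██
      ▓▓██        ░░░░        ██
                                
                                
                                
                                
                                
                                
                                
                                
                                
                                
                                
                                
                                
                                


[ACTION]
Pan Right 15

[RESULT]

   ░░░░        ▒▒               
   ░░░░        ██▓▓             
   ░░░░        ██▓▓             
                                
                                
                                
                                
                                
                                
                                
                                
                                
                                
                                
                                
                                
                                


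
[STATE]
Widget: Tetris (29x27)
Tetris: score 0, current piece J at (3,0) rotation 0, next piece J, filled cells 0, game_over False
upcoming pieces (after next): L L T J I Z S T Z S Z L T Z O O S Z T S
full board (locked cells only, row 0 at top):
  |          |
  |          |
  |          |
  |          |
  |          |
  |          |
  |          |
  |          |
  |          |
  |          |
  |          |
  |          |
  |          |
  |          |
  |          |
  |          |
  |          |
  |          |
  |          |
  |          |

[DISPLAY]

   █      │Next:             
   ███    │█                 
          │███               
          │                  
          │                  
          │                  
          │Score:            
          │0                 
          │                  
          │                  
          │                  
          │                  
          │                  
          │                  
          │                  
          │                  
          │                  
          │                  
          │                  
          │                  
          │                  
          │                  
          │                  
          │                  
          │                  
          │                  
          │                  


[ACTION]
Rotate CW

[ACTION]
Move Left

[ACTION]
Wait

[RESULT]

          │Next:             
  ██      │█                 
  █       │███               
  █       │                  
          │                  
          │                  
          │Score:            
          │0                 
          │                  
          │                  
          │                  
          │                  
          │                  
          │                  
          │                  
          │                  
          │                  
          │                  
          │                  
          │                  
          │                  
          │                  
          │                  
          │                  
          │                  
          │                  
          │                  


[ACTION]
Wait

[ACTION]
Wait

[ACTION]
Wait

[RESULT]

          │Next:             
          │█                 
          │███               
          │                  
  ██      │                  
  █       │                  
  █       │Score:            
          │0                 
          │                  
          │                  
          │                  
          │                  
          │                  
          │                  
          │                  
          │                  
          │                  
          │                  
          │                  
          │                  
          │                  
          │                  
          │                  
          │                  
          │                  
          │                  
          │                  


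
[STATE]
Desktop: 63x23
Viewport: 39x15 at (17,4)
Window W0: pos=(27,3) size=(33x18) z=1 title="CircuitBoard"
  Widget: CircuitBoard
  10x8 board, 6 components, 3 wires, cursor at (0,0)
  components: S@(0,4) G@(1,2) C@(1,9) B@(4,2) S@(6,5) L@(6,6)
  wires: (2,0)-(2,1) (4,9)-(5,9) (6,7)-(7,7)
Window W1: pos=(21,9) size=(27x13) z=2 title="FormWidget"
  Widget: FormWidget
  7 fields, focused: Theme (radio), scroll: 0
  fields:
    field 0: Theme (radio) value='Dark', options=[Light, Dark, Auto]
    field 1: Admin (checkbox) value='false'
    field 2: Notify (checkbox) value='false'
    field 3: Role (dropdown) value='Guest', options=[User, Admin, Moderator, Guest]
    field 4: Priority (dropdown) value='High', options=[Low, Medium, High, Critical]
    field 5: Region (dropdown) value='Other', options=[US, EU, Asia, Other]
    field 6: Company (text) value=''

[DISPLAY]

          ┃ CircuitBoard               
          ┠────────────────────────────
          ┃   0 1 2 3 4 5 6 7 8 9      
          ┃0  [.]              S       
          ┃                            
    ┏━━━━━━━━━━━━━━━━━━━━━━━━━┓        
    ┃ FormWidget              ┃        
    ┠─────────────────────────┨        
    ┃> Theme:      ( ) Light  ┃        
    ┃  Admin:      [ ]        ┃        
    ┃  Notify:     [ ]        ┃        
    ┃  Role:       [Guest   ▼]┃        
    ┃  Priority:   [High    ▼]┃        
    ┃  Region:     [Other   ▼]┃        
    ┃  Company:    [         ]┃        


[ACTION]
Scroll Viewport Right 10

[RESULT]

   ┃ CircuitBoard                  ┃   
   ┠───────────────────────────────┨   
   ┃   0 1 2 3 4 5 6 7 8 9         ┃   
   ┃0  [.]              S          ┃   
   ┃                               ┃   
━━━━━━━━━━━━━━━━━━━━━━━┓           ┃   
ormWidget              ┃           ┃   
───────────────────────┨           ┃   
Theme:      ( ) Light  ┃           ┃   
Admin:      [ ]        ┃           ┃   
Notify:     [ ]        ┃           ┃   
Role:       [Guest   ▼]┃           ┃   
Priority:   [High    ▼]┃           ┃   
Region:     [Other   ▼]┃           ┃   
Company:    [         ]┃           ┃   


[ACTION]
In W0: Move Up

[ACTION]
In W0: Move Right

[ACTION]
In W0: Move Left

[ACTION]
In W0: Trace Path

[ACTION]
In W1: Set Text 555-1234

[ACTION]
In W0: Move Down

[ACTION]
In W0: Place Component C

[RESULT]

   ┃ CircuitBoard                  ┃   
   ┠───────────────────────────────┨   
   ┃   0 1 2 3 4 5 6 7 8 9         ┃   
   ┃0                   S          ┃   
   ┃                               ┃   
━━━━━━━━━━━━━━━━━━━━━━━┓           ┃   
ormWidget              ┃           ┃   
───────────────────────┨           ┃   
Theme:      ( ) Light  ┃           ┃   
Admin:      [ ]        ┃           ┃   
Notify:     [ ]        ┃           ┃   
Role:       [Guest   ▼]┃           ┃   
Priority:   [High    ▼]┃           ┃   
Region:     [Other   ▼]┃           ┃   
Company:    [         ]┃           ┃   


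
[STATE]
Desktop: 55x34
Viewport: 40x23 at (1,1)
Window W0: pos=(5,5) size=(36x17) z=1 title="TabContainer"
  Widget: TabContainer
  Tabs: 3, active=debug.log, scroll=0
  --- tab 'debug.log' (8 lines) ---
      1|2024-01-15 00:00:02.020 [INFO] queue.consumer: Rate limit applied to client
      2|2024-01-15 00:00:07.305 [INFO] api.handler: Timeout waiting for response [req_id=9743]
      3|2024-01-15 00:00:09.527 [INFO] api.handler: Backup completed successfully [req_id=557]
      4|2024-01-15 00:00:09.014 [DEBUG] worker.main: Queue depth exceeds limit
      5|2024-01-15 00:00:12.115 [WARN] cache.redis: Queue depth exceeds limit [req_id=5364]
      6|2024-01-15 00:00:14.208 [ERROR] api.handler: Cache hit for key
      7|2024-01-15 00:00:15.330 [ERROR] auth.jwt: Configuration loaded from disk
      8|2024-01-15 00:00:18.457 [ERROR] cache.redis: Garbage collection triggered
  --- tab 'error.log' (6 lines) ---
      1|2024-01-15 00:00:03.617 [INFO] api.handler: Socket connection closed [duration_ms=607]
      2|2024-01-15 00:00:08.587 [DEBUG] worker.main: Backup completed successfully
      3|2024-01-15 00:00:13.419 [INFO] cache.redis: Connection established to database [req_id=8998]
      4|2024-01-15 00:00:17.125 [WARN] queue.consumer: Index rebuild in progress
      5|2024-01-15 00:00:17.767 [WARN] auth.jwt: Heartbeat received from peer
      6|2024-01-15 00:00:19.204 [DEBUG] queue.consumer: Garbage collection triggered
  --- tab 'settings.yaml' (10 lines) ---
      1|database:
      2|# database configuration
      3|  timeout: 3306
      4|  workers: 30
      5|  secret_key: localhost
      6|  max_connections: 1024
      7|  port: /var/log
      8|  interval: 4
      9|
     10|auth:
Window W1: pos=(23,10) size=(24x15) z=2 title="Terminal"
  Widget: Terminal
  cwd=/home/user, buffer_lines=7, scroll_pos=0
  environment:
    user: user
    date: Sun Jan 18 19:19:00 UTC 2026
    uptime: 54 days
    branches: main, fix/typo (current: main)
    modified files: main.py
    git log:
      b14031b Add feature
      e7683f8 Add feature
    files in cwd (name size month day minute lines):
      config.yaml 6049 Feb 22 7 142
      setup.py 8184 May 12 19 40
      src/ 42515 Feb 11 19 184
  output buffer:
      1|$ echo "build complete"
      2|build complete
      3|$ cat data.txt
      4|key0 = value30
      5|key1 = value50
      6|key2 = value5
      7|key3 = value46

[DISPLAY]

                                        
                                        
                                        
                                        
    ┏━━━━━━━━━━━━━━━━━━━━━━━━━━━━━━━━━━┓
    ┃ TabContainer                     ┃
    ┠──────────────────────────────────┨
    ┃[debug.log]│ error.log │ settings.┃
    ┃──────────────────────────────────┃
    ┃2024-01-15 00:00:┏━━━━━━━━━━━━━━━━━
    ┃2024-01-15 00:00:┃ Terminal        
    ┃2024-01-15 00:00:┠─────────────────
    ┃2024-01-15 00:00:┃$ echo "build com
    ┃2024-01-15 00:00:┃build complete   
    ┃2024-01-15 00:00:┃$ cat data.txt   
    ┃2024-01-15 00:00:┃key0 = value30   
    ┃2024-01-15 00:00:┃key1 = value50   
    ┃                 ┃key2 = value5    
    ┃                 ┃key3 = value46   
    ┃                 ┃$ █              
    ┗━━━━━━━━━━━━━━━━━┃                 
                      ┃                 
                      ┃                 


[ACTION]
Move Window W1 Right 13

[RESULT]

                                        
                                        
                                        
                                        
    ┏━━━━━━━━━━━━━━━━━━━━━━━━━━━━━━━━━━┓
    ┃ TabContainer                     ┃
    ┠──────────────────────────────────┨
    ┃[debug.log]│ error.log │ settings.┃
    ┃──────────────────────────────────┃
    ┃2024-01-15 00:00:02.020 [┏━━━━━━━━━
    ┃2024-01-15 00:00:07.305 [┃ Terminal
    ┃2024-01-15 00:00:09.527 [┠─────────
    ┃2024-01-15 00:00:09.014 [┃$ echo "b
    ┃2024-01-15 00:00:12.115 [┃build com
    ┃2024-01-15 00:00:14.208 [┃$ cat dat
    ┃2024-01-15 00:00:15.330 [┃key0 = va
    ┃2024-01-15 00:00:18.457 [┃key1 = va
    ┃                         ┃key2 = va
    ┃                         ┃key3 = va
    ┃                         ┃$ █      
    ┗━━━━━━━━━━━━━━━━━━━━━━━━━┃         
                              ┃         
                              ┃         


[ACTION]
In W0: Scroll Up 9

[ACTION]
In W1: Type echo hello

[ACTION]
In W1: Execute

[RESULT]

                                        
                                        
                                        
                                        
    ┏━━━━━━━━━━━━━━━━━━━━━━━━━━━━━━━━━━┓
    ┃ TabContainer                     ┃
    ┠──────────────────────────────────┨
    ┃[debug.log]│ error.log │ settings.┃
    ┃──────────────────────────────────┃
    ┃2024-01-15 00:00:02.020 [┏━━━━━━━━━
    ┃2024-01-15 00:00:07.305 [┃ Terminal
    ┃2024-01-15 00:00:09.527 [┠─────────
    ┃2024-01-15 00:00:09.014 [┃$ echo "b
    ┃2024-01-15 00:00:12.115 [┃build com
    ┃2024-01-15 00:00:14.208 [┃$ cat dat
    ┃2024-01-15 00:00:15.330 [┃key0 = va
    ┃2024-01-15 00:00:18.457 [┃key1 = va
    ┃                         ┃key2 = va
    ┃                         ┃key3 = va
    ┃                         ┃$ echo he
    ┗━━━━━━━━━━━━━━━━━━━━━━━━━┃hello    
                              ┃$ █      
                              ┃         


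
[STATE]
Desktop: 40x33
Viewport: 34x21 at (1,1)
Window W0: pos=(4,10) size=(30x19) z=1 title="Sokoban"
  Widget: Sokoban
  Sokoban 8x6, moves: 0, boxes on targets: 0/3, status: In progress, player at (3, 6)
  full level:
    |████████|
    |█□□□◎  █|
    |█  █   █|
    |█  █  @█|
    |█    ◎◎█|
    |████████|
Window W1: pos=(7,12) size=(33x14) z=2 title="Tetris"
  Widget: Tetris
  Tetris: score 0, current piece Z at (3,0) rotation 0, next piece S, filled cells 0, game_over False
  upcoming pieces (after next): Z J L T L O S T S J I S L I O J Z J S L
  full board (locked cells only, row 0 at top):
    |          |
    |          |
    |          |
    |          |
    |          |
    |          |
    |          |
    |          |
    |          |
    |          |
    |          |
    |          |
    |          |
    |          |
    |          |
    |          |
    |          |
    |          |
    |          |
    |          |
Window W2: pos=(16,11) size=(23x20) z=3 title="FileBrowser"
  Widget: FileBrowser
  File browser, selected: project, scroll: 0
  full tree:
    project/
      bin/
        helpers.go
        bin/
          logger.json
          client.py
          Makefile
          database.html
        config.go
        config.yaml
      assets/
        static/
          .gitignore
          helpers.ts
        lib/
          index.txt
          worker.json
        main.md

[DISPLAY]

                                  
                                  
                                  
                                  
                                  
                                  
                                  
                                  
                                  
   ┏━━━━━━━━━━━━━━━━━━━━━━━━━━━━┓ 
   ┃ Sokoban   ┏━━━━━━━━━━━━━━━━━━
   ┠──┏━━━━━━━━┃ FileBrowser      
   ┃██┃ Tetris ┠──────────────────
   ┃█□┠────────┃> [-] project/    
   ┃█ ┃        ┃    [+] bin/      
   ┃█ ┃        ┃    [+] assets/   
   ┃█ ┃        ┃                  
   ┃██┃        ┃                  
   ┃Mo┃        ┃                  
   ┃  ┃        ┃                  
   ┃  ┃        ┃                  


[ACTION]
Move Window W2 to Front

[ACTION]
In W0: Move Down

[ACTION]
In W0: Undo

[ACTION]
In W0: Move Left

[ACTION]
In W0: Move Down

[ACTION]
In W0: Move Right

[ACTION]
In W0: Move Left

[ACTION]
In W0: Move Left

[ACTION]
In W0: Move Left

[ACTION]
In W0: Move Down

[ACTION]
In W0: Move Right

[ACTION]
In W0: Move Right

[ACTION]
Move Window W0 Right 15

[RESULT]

                                  
                                  
                                  
                                  
                                  
                                  
                                  
                                  
                                  
         ┏━━━━━━━━━━━━━━━━━━━━━━━━
         ┃ Soko┏━━━━━━━━━━━━━━━━━━
      ┏━━━━━━━━┃ FileBrowser      
      ┃ Tetris ┠──────────────────
      ┠────────┃> [-] project/    
      ┃        ┃    [+] bin/      
      ┃        ┃    [+] assets/   
      ┃        ┃                  
      ┃        ┃                  
      ┃        ┃                  
      ┃        ┃                  
      ┃        ┃                  


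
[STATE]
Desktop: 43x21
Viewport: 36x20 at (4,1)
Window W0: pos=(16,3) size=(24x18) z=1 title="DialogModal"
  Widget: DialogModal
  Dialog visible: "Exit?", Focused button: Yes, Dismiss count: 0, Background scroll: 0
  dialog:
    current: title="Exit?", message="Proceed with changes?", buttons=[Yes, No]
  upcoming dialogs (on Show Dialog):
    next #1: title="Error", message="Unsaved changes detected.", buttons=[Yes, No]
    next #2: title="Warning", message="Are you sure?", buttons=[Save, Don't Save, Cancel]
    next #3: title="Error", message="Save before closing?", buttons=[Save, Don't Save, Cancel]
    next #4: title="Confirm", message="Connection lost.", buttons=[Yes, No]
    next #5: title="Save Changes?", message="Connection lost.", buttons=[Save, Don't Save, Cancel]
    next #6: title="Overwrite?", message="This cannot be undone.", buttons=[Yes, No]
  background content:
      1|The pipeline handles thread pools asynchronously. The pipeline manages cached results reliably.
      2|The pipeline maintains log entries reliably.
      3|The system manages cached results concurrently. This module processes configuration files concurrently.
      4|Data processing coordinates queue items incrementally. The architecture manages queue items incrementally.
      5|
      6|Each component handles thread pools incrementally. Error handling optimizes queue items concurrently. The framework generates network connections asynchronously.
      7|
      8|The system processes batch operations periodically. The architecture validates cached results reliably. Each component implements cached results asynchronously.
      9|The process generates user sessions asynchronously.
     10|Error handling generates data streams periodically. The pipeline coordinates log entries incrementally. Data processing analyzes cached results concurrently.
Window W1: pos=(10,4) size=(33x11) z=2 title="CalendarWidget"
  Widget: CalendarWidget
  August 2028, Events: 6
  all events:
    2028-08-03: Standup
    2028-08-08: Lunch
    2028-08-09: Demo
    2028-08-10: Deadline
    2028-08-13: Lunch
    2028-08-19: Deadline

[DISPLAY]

                                    
                                    
            ┏━━━━━━━━━━━━━━━━━━━━━━┓
      ┏━━━━━━━━━━━━━━━━━━━━━━━━━━━━━
      ┃ CalendarWidget              
      ┠─────────────────────────────
      ┃          August 2028        
      ┃Mo Tu We Th Fr Sa Su         
      ┃    1  2  3*  4  5  6        
      ┃ 7  8*  9* 10* 11 12 13*     
      ┃14 15 16 17 18 19* 20        
      ┃21 22 23 24 25 26 27         
      ┃28 29 30 31                  
      ┗━━━━━━━━━━━━━━━━━━━━━━━━━━━━━
            ┃Error handling generat┃
            ┃                      ┃
            ┃                      ┃
            ┃                      ┃
            ┃                      ┃
            ┗━━━━━━━━━━━━━━━━━━━━━━┛


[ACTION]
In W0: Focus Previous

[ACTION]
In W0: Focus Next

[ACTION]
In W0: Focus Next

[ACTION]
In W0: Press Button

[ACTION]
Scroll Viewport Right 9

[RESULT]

                                    
                                    
         ┏━━━━━━━━━━━━━━━━━━━━━━┓   
   ┏━━━━━━━━━━━━━━━━━━━━━━━━━━━━━━━┓
   ┃ CalendarWidget                ┃
   ┠───────────────────────────────┨
   ┃          August 2028          ┃
   ┃Mo Tu We Th Fr Sa Su           ┃
   ┃    1  2  3*  4  5  6          ┃
   ┃ 7  8*  9* 10* 11 12 13*       ┃
   ┃14 15 16 17 18 19* 20          ┃
   ┃21 22 23 24 25 26 27           ┃
   ┃28 29 30 31                    ┃
   ┗━━━━━━━━━━━━━━━━━━━━━━━━━━━━━━━┛
         ┃Error handling generat┃   
         ┃                      ┃   
         ┃                      ┃   
         ┃                      ┃   
         ┃                      ┃   
         ┗━━━━━━━━━━━━━━━━━━━━━━┛   


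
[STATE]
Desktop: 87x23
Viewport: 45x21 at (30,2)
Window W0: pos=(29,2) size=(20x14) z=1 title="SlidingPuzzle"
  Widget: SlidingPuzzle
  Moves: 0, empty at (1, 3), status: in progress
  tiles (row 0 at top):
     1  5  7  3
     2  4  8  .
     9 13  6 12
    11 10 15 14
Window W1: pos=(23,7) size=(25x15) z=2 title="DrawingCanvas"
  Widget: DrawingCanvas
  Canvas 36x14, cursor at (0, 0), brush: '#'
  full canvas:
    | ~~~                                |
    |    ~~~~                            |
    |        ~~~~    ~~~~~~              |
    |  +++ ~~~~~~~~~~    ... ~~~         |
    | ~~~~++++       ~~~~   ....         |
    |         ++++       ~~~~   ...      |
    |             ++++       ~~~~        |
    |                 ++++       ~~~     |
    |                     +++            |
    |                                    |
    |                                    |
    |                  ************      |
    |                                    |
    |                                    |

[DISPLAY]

━━━━━━━━━━━━━━━━━━┓                          
 SlidingPuzzle    ┃                          
──────────────────┨                          
┌────┬────┬────┬──┃                          
│  1 │  5 │  7 │  ┃                          
━━━━━━━━━━━━━━━━━┓┃                          
ngCanvas         ┃┃                          
─────────────────┨┃                          
                 ┃┃                          
~~               ┃┃                          
  ~~~~    ~~~~~~ ┃┃                          
~~~~~~~~~~    ...┃┃                          
+++       ~~~~   ┃┃                          
   ++++       ~~~┃┛                          
       ++++      ┃                           
           ++++  ┃                           
               ++┃                           
                 ┃                           
                 ┃                           
━━━━━━━━━━━━━━━━━┛                           
                                             


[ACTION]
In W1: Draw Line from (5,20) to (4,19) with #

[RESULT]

━━━━━━━━━━━━━━━━━━┓                          
 SlidingPuzzle    ┃                          
──────────────────┨                          
┌────┬────┬────┬──┃                          
│  1 │  5 │  7 │  ┃                          
━━━━━━━━━━━━━━━━━┓┃                          
ngCanvas         ┃┃                          
─────────────────┨┃                          
                 ┃┃                          
~~               ┃┃                          
  ~~~~    ~~~~~~ ┃┃                          
~~~~~~~~~~    ...┃┃                          
+++       ~~~#   ┃┃                          
   ++++       #~~┃┛                          
       ++++      ┃                           
           ++++  ┃                           
               ++┃                           
                 ┃                           
                 ┃                           
━━━━━━━━━━━━━━━━━┛                           
                                             


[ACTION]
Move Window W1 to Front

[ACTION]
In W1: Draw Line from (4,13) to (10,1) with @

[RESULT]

━━━━━━━━━━━━━━━━━━┓                          
 SlidingPuzzle    ┃                          
──────────────────┨                          
┌────┬────┬────┬──┃                          
│  1 │  5 │  7 │  ┃                          
━━━━━━━━━━━━━━━━━┓┃                          
ngCanvas         ┃┃                          
─────────────────┨┃                          
                 ┃┃                          
~~               ┃┃                          
  ~~~~    ~~~~~~ ┃┃                          
~~~~~~~~~~    ...┃┃                          
+++   @@  ~~~#   ┃┃                          
   +@@+       #~~┃┛                          
  @@   ++++      ┃                           
@@         ++++  ┃                           
               ++┃                           
                 ┃                           
                 ┃                           
━━━━━━━━━━━━━━━━━┛                           
                                             


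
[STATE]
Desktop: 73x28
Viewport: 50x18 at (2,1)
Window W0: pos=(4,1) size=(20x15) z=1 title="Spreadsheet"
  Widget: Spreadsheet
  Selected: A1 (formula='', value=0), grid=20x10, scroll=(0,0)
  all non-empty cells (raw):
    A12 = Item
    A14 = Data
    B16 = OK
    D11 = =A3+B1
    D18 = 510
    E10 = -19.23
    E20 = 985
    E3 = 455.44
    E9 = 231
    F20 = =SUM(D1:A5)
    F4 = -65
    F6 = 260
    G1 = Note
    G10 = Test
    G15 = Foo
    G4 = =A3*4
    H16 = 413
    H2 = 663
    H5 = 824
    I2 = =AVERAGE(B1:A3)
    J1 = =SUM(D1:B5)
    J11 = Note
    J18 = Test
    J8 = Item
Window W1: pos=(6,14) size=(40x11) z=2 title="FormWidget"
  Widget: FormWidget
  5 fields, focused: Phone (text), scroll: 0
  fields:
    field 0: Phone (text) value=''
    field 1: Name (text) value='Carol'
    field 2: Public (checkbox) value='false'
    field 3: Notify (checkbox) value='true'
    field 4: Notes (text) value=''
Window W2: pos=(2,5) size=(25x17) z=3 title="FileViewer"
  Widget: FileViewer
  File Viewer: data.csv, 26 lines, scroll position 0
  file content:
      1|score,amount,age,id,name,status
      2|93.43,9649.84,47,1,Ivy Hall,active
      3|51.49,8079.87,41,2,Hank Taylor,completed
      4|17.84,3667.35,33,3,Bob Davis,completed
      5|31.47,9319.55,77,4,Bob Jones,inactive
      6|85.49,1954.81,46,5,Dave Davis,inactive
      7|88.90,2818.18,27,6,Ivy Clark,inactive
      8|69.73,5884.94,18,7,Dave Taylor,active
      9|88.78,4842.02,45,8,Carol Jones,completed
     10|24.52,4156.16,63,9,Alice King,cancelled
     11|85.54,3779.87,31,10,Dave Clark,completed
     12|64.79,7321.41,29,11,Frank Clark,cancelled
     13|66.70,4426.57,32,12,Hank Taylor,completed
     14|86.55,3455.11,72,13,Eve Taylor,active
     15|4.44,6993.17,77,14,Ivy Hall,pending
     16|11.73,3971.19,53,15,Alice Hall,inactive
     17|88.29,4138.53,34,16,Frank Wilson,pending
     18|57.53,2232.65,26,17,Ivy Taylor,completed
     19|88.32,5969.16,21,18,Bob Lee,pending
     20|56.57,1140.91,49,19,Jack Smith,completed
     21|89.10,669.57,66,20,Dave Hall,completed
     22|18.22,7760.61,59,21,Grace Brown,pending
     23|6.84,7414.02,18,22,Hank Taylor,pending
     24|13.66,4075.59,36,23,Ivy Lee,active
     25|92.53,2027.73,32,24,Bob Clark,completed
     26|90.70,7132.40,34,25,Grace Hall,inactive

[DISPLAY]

  ┏━━━━━━━━━━━━━━━━━━┓                            
  ┃ Spreadsheet      ┃                            
  ┠──────────────────┨                            
  ┃A1:               ┃                            
┏━━━━━━━━━━━━━━━━━━━━━━━┓                         
┃ FileViewer            ┃                         
┠───────────────────────┨                         
┃score,amount,age,id,na▲┃                         
┃93.43,9649.84,47,1,Ivy█┃                         
┃51.49,8079.87,41,2,Han░┃                         
┃17.84,3667.35,33,3,Bob░┃                         
┃31.47,9319.55,77,4,Bob░┃                         
┃85.49,1954.81,46,5,Dav░┃                         
┃88.90,2818.18,27,6,Ivy░┃━━━━━━━━━━━━━━━━━━┓      
┃69.73,5884.94,18,7,Dav░┃                  ┃      
┃88.78,4842.02,45,8,Car░┃──────────────────┨      
┃24.52,4156.16,63,9,Ali░┃                 ]┃      
┃85.54,3779.87,31,10,Da░┃                 ]┃      


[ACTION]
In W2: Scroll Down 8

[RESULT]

  ┏━━━━━━━━━━━━━━━━━━┓                            
  ┃ Spreadsheet      ┃                            
  ┠──────────────────┨                            
  ┃A1:               ┃                            
┏━━━━━━━━━━━━━━━━━━━━━━━┓                         
┃ FileViewer            ┃                         
┠───────────────────────┨                         
┃88.78,4842.02,45,8,Car▲┃                         
┃24.52,4156.16,63,9,Ali░┃                         
┃85.54,3779.87,31,10,Da░┃                         
┃64.79,7321.41,29,11,Fr░┃                         
┃66.70,4426.57,32,12,Ha░┃                         
┃86.55,3455.11,72,13,Ev░┃                         
┃4.44,6993.17,77,14,Ivy░┃━━━━━━━━━━━━━━━━━━┓      
┃11.73,3971.19,53,15,Al█┃                  ┃      
┃88.29,4138.53,34,16,Fr░┃──────────────────┨      
┃57.53,2232.65,26,17,Iv░┃                 ]┃      
┃88.32,5969.16,21,18,Bo░┃                 ]┃      


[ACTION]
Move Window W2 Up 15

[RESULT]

┃ FileViewer            ┃                         
┠───────────────────────┨                         
┃88.78,4842.02,45,8,Car▲┃                         
┃24.52,4156.16,63,9,Ali░┃                         
┃85.54,3779.87,31,10,Da░┃                         
┃64.79,7321.41,29,11,Fr░┃                         
┃66.70,4426.57,32,12,Ha░┃                         
┃86.55,3455.11,72,13,Ev░┃                         
┃4.44,6993.17,77,14,Ivy░┃                         
┃11.73,3971.19,53,15,Al█┃                         
┃88.29,4138.53,34,16,Fr░┃                         
┃57.53,2232.65,26,17,Iv░┃                         
┃88.32,5969.16,21,18,Bo░┃                         
┃56.57,1140.91,49,19,Ja░┃━━━━━━━━━━━━━━━━━━┓      
┃89.10,669.57,66,20,Dav▼┃                  ┃      
┗━━━━━━━━━━━━━━━━━━━━━━━┛──────────────────┨      
    ┃> Phone:      [                      ]┃      
    ┃  Name:       [Carol                 ]┃      


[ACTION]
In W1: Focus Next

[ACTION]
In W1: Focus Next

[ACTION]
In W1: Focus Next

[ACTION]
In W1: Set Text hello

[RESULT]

┃ FileViewer            ┃                         
┠───────────────────────┨                         
┃88.78,4842.02,45,8,Car▲┃                         
┃24.52,4156.16,63,9,Ali░┃                         
┃85.54,3779.87,31,10,Da░┃                         
┃64.79,7321.41,29,11,Fr░┃                         
┃66.70,4426.57,32,12,Ha░┃                         
┃86.55,3455.11,72,13,Ev░┃                         
┃4.44,6993.17,77,14,Ivy░┃                         
┃11.73,3971.19,53,15,Al█┃                         
┃88.29,4138.53,34,16,Fr░┃                         
┃57.53,2232.65,26,17,Iv░┃                         
┃88.32,5969.16,21,18,Bo░┃                         
┃56.57,1140.91,49,19,Ja░┃━━━━━━━━━━━━━━━━━━┓      
┃89.10,669.57,66,20,Dav▼┃                  ┃      
┗━━━━━━━━━━━━━━━━━━━━━━━┛──────────────────┨      
    ┃  Phone:      [                      ]┃      
    ┃  Name:       [Carol                 ]┃      


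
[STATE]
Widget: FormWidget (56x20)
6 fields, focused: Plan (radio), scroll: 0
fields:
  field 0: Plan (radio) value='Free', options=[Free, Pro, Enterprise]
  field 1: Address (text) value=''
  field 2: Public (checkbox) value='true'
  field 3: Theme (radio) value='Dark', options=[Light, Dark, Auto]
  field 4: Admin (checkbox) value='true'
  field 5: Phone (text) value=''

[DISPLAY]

> Plan:       (●) Free  ( ) Pro  ( ) Enterprise         
  Address:    [                                        ]
  Public:     [x]                                       
  Theme:      ( ) Light  (●) Dark  ( ) Auto             
  Admin:      [x]                                       
  Phone:      [                                        ]
                                                        
                                                        
                                                        
                                                        
                                                        
                                                        
                                                        
                                                        
                                                        
                                                        
                                                        
                                                        
                                                        
                                                        


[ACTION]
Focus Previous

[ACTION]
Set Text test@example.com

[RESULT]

  Plan:       (●) Free  ( ) Pro  ( ) Enterprise         
  Address:    [                                        ]
  Public:     [x]                                       
  Theme:      ( ) Light  (●) Dark  ( ) Auto             
  Admin:      [x]                                       
> Phone:      [test@example.com                        ]
                                                        
                                                        
                                                        
                                                        
                                                        
                                                        
                                                        
                                                        
                                                        
                                                        
                                                        
                                                        
                                                        
                                                        


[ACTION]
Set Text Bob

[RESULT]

  Plan:       (●) Free  ( ) Pro  ( ) Enterprise         
  Address:    [                                        ]
  Public:     [x]                                       
  Theme:      ( ) Light  (●) Dark  ( ) Auto             
  Admin:      [x]                                       
> Phone:      [Bob                                     ]
                                                        
                                                        
                                                        
                                                        
                                                        
                                                        
                                                        
                                                        
                                                        
                                                        
                                                        
                                                        
                                                        
                                                        


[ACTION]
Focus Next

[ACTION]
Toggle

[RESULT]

> Plan:       (●) Free  ( ) Pro  ( ) Enterprise         
  Address:    [                                        ]
  Public:     [x]                                       
  Theme:      ( ) Light  (●) Dark  ( ) Auto             
  Admin:      [x]                                       
  Phone:      [Bob                                     ]
                                                        
                                                        
                                                        
                                                        
                                                        
                                                        
                                                        
                                                        
                                                        
                                                        
                                                        
                                                        
                                                        
                                                        
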